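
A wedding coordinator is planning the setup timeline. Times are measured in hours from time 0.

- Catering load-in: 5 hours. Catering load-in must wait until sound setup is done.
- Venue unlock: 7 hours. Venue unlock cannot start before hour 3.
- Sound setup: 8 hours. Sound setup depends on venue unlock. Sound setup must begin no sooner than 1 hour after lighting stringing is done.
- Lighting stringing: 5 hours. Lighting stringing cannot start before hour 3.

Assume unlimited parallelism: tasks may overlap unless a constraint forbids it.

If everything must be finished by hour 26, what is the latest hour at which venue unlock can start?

Nothing follows catering load-in; the deadline of hour 26 is its only limit. It must start by 26 − 5 = hour 21.
Sound setup feeds into catering load-in (must start by hour 21); so sound setup must finish by hour 21 and therefore start by hour 13.
Since sound setup (must start by hour 13) depends on it, venue unlock must finish by hour 13. Backing off its 7-hour duration gives a latest start of hour 6.

6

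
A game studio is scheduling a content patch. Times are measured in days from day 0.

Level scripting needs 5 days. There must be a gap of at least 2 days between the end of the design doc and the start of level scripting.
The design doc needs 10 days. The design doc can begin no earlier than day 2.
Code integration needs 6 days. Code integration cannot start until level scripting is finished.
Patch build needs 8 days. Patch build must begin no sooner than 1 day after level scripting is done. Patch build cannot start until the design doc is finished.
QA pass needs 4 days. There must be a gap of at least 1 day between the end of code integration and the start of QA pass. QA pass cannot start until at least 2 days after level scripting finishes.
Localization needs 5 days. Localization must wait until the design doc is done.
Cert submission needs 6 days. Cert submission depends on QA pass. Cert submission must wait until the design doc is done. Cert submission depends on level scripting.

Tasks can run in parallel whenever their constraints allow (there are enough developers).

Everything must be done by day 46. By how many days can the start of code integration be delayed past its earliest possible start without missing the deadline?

10

The design doc cannot begin until its own release at day 2. It runs from day 2 to 2 + 10 = day 12.
Level scripting waits on the design doc (finishes day 12, plus 2-day gap → day 14), so it starts at day 14 and finishes at 14 + 5 = day 19.
Code integration cannot begin until level scripting (finishes day 19). It runs from day 19 to 19 + 6 = day 25.

Working backward from the deadline:
Cert submission has no dependents, so it just needs to finish by day 46. Starting by 46 − 6 = day 40 achieves that.
QA pass has to be done before cert submission (must start by day 40). That means finishing by day 40, i.e. starting by 40 − 4 = day 36.
Code integration feeds into QA pass (must start by day 36, minus 1-day gap → day 35); so code integration must finish by day 35 and therefore start by day 29.
So code integration can start as early as day 19 and as late as day 29, giving 29 − 19 = 10 days of slack.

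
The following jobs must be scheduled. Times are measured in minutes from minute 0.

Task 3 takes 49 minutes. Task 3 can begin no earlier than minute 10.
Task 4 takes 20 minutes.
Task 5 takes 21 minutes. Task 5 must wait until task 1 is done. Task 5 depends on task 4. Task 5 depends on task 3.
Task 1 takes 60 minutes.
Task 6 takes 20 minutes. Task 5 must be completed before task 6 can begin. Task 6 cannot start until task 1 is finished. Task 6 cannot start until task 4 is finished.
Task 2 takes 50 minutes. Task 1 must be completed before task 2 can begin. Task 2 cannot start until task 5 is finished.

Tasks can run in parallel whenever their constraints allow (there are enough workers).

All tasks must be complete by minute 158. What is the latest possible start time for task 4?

Nothing follows task 2; the deadline of minute 158 is its only limit. It must start by 158 − 50 = minute 108.
To finish by minute 158, task 6 (duration 20) must start no later than minute 138.
Task 5 must finish in time for task 2 (must start by minute 108); task 6 (must start by minute 138). The tightest is minute 108, so task 5 must start by 108 − 21 = minute 87.
Task 4 must finish in time for task 5 (must start by minute 87); task 6 (must start by minute 138). The tightest is minute 87, so task 4 must start by 87 − 20 = minute 67.

67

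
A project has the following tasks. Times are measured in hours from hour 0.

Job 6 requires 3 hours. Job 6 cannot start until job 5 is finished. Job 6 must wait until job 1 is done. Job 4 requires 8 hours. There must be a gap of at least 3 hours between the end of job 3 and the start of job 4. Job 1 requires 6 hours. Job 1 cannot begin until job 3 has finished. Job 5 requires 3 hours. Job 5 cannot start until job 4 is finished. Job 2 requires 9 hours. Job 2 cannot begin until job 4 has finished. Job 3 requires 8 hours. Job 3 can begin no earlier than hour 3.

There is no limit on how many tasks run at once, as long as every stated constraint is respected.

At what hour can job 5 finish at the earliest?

25

Job 3 waits on its own release at hour 3, so it starts at hour 3 and finishes at 3 + 8 = hour 11.
Job 4 waits on job 3 (finishes hour 11, plus 3-hour gap → hour 14), so it starts at hour 14 and finishes at 14 + 8 = hour 22.
Job 5 waits on job 4 (finishes hour 22), so it starts at hour 22 and finishes at 22 + 3 = hour 25.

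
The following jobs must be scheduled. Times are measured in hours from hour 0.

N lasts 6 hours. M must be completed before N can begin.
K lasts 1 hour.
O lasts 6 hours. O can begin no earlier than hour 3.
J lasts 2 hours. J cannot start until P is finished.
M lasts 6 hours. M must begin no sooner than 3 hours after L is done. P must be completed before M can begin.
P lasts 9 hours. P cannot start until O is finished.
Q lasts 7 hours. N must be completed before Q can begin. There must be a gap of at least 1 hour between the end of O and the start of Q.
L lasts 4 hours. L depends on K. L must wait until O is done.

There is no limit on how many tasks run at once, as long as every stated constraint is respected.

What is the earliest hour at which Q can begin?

After its own release at hour 3, O can start at hour 3 and finishes at hour 9.
P cannot begin until O (finishes hour 9). It runs from hour 9 to 9 + 9 = hour 18.
K has no prerequisites, so it starts at hour 0 and finishes at hour 1.
L needs all of K (finishes hour 1); O (finishes hour 9). That puts its earliest start at hour 9; it finishes at 9 + 4 = hour 13.
For M: L (finishes hour 13, plus 3-hour gap → hour 16); P (finishes hour 18). Taking the maximum gives a start of hour 18, and it finishes at 18 + 6 = hour 24.
After M (finishes hour 24), N can start at hour 24 and finishes at hour 30.
Q waits on N (finishes hour 30); O (finishes hour 9, plus 1-hour gap → hour 10). The latest of these is hour 30, which is the earliest Q can start.

30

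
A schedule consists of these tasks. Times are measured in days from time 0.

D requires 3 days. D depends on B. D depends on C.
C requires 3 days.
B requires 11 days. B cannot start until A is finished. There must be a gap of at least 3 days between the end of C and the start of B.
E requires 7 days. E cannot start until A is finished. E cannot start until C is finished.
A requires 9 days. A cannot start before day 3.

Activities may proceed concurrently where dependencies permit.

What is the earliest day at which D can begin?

23

C has no prerequisites, so it starts at day 0 and finishes at day 3.
A cannot begin until its own release at day 3. It runs from day 3 to 3 + 9 = day 12.
B needs all of A (finishes day 12); C (finishes day 3, plus 3-day gap → day 6). That puts its earliest start at day 12; it finishes at 12 + 11 = day 23.
D waits on B (finishes day 23); C (finishes day 3). The latest of these is day 23, which is the earliest D can start.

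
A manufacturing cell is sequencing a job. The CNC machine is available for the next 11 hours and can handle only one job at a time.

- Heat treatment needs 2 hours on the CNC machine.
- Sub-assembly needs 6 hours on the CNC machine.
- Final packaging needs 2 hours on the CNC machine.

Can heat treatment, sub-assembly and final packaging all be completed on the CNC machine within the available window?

Running back to back, the jobs need 2 + 6 + 2 = 10 hours on the CNC machine.
Since 10 ≤ 11, they fit within the window.

Yes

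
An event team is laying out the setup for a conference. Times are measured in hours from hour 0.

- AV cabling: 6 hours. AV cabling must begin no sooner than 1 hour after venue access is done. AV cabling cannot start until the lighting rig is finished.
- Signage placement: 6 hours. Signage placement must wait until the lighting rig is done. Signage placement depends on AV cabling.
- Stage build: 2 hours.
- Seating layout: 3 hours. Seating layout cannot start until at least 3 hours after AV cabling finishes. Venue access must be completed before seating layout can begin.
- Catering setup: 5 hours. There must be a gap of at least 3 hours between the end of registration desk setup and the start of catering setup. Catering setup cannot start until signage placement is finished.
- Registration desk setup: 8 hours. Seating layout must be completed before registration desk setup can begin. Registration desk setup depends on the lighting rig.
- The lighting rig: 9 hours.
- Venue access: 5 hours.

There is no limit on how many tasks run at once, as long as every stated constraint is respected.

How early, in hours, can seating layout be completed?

The lighting rig has no prerequisites, so it starts at hour 0 and finishes at hour 9.
Venue access can start immediately at hour 0; it finishes at hour 5.
AV cabling cannot start until venue access (finishes hour 5, plus 1-hour gap → hour 6); the lighting rig (finishes hour 9). The controlling bound is hour 9, so AV cabling finishes at 9 + 6 = hour 15.
Seating layout needs all of AV cabling (finishes hour 15, plus 3-hour gap → hour 18); venue access (finishes hour 5). That puts its earliest start at hour 18; it finishes at 18 + 3 = hour 21.

21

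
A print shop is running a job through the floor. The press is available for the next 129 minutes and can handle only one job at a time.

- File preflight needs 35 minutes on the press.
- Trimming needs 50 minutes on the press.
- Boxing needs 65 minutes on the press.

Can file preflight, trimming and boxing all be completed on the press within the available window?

Running back to back, the jobs need 35 + 50 + 65 = 150 minutes on the press.
Since 150 > 129, they cannot all fit.

No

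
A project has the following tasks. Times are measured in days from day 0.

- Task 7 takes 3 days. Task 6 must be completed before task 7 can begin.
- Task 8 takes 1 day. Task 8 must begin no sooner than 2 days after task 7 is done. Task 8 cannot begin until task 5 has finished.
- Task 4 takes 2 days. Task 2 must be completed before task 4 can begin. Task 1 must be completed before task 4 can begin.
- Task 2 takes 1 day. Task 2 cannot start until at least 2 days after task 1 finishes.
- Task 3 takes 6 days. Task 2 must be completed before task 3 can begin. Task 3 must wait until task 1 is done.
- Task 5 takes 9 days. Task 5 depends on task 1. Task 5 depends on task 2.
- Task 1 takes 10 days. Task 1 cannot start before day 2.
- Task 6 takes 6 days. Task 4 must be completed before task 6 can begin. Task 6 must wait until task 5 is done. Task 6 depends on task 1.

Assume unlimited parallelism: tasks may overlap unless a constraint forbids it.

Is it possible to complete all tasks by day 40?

Task 1 cannot begin until its own release at day 2. It runs from day 2 to 2 + 10 = day 12.
After task 1 (finishes day 12, plus 2-day gap → day 14), task 2 can start at day 14 and finishes at day 15.
Task 5 has to wait for task 1 (finishes day 12); task 2 (finishes day 15). The latest of these is day 15, so task 5 runs day 15 to 15 + 9 = day 24.
Task 4 has to wait for task 2 (finishes day 15); task 1 (finishes day 12). The latest of these is day 15, so task 4 runs day 15 to 15 + 2 = day 17.
For task 6: task 4 (finishes day 17); task 5 (finishes day 24); task 1 (finishes day 12). Taking the maximum gives a start of day 24, and it finishes at 24 + 6 = day 30.
Task 7 cannot begin until task 6 (finishes day 30). It runs from day 30 to 30 + 3 = day 33.
Task 8 needs all of task 7 (finishes day 33, plus 2-day gap → day 35); task 5 (finishes day 24). That puts its earliest start at day 35; it finishes at 35 + 1 = day 36.
Task 3 has to wait for task 2 (finishes day 15); task 1 (finishes day 12). The latest of these is day 15, so task 3 runs day 15 to 15 + 6 = day 21.
Every task is finished by day 36, which is no later than the deadline of 40, so the schedule is feasible.

Yes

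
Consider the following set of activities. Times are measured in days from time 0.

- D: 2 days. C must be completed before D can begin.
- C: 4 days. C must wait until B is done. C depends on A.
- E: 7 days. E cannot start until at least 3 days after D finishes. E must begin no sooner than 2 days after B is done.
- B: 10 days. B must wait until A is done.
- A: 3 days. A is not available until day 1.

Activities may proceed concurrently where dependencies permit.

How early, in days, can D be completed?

A waits on its own release at day 1, so it starts at day 1 and finishes at 1 + 3 = day 4.
B waits on A (finishes day 4), so it starts at day 4 and finishes at 4 + 10 = day 14.
C has to wait for B (finishes day 14); A (finishes day 4). The latest of these is day 14, so C runs day 14 to 14 + 4 = day 18.
D cannot begin until C (finishes day 18). It runs from day 18 to 18 + 2 = day 20.

20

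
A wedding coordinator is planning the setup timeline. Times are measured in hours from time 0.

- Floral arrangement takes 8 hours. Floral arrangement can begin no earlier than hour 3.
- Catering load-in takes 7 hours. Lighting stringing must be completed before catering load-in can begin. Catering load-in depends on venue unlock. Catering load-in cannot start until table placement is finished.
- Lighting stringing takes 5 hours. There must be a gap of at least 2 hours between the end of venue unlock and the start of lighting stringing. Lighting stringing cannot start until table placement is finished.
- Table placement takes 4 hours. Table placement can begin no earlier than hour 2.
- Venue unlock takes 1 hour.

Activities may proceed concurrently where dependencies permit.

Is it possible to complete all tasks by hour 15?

No

Floral arrangement cannot begin until its own release at hour 3. It runs from hour 3 to 3 + 8 = hour 11.
After its own release at hour 2, table placement can start at hour 2 and finishes at hour 6.
Venue unlock has no prerequisites, so it starts at hour 0 and finishes at hour 1.
Lighting stringing needs all of venue unlock (finishes hour 1, plus 2-hour gap → hour 3); table placement (finishes hour 6). That puts its earliest start at hour 6; it finishes at 6 + 5 = hour 11.
Catering load-in needs all of lighting stringing (finishes hour 11); venue unlock (finishes hour 1); table placement (finishes hour 6). That puts its earliest start at hour 11; it finishes at 11 + 7 = hour 18.
The earliest everything can be done is hour 18, which is after the deadline of 15, so it is not possible.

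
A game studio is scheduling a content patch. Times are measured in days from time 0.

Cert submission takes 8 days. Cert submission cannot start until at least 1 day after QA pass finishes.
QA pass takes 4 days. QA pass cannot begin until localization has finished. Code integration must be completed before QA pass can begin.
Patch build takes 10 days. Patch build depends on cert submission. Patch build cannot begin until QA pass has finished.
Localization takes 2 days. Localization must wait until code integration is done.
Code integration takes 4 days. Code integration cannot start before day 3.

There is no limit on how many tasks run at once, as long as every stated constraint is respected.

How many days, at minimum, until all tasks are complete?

Code integration cannot begin until its own release at day 3. It runs from day 3 to 3 + 4 = day 7.
After code integration (finishes day 7), localization can start at day 7 and finishes at day 9.
QA pass needs all of localization (finishes day 9); code integration (finishes day 7). That puts its earliest start at day 9; it finishes at 9 + 4 = day 13.
Cert submission cannot begin until QA pass (finishes day 13, plus 1-day gap → day 14). It runs from day 14 to 14 + 8 = day 22.
Patch build needs all of cert submission (finishes day 22); QA pass (finishes day 13). That puts its earliest start at day 22; it finishes at 22 + 10 = day 32.
All tasks are finished once the last one completes. Finish times: Code integration at 7, Localization at 9, QA pass at 13, Cert submission at 22, Patch build at 32. The latest is day 32.

32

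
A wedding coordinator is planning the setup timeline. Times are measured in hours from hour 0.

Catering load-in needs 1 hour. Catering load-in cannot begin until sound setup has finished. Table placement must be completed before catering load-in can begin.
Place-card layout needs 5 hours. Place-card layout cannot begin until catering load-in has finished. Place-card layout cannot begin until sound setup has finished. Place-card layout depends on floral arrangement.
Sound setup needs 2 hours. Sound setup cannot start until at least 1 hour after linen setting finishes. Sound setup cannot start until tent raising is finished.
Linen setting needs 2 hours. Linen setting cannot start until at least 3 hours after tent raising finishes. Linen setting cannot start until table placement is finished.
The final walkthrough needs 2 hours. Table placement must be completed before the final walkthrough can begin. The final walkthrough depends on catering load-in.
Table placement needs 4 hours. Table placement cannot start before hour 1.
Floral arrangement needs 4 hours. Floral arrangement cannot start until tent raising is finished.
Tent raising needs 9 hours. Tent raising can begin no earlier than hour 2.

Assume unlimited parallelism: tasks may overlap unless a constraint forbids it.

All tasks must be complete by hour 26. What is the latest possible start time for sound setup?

18

Place-card layout has no dependents, so it just needs to finish by hour 26. Starting by 26 − 5 = hour 21 achieves that.
To finish by hour 26, the final walkthrough (duration 2) must start no later than hour 24.
Catering load-in must finish in time for place-card layout (must start by hour 21); the final walkthrough (must start by hour 24). The tightest is hour 21, so catering load-in must start by 21 − 1 = hour 20.
Sound setup has several dependents: catering load-in (must start by hour 20); place-card layout (must start by hour 21). The earliest of those limits is hour 20, so sound setup must start by 20 − 2 = hour 18.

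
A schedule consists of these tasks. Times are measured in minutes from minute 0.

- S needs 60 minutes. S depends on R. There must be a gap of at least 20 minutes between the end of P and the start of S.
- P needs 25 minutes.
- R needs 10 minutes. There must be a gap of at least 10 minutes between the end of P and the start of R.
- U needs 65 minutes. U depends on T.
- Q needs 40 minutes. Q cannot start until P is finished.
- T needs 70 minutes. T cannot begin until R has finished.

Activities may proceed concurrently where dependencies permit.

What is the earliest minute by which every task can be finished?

180

Nothing blocks P, so it runs from minute 0 to minute 25.
After P (finishes minute 25, plus 10-minute gap → minute 35), R can start at minute 35 and finishes at minute 45.
After R (finishes minute 45), T can start at minute 45 and finishes at minute 115.
U waits on T (finishes minute 115), so it starts at minute 115 and finishes at 115 + 65 = minute 180.
S cannot start until R (finishes minute 45); P (finishes minute 25, plus 20-minute gap → minute 45). The controlling bound is minute 45, so S finishes at 45 + 60 = minute 105.
After P (finishes minute 25), Q can start at minute 25 and finishes at minute 65.
All tasks are finished once the last one completes. Finish times: P at 25, Q at 65, R at 45, S at 105, T at 115, U at 180. The latest is minute 180.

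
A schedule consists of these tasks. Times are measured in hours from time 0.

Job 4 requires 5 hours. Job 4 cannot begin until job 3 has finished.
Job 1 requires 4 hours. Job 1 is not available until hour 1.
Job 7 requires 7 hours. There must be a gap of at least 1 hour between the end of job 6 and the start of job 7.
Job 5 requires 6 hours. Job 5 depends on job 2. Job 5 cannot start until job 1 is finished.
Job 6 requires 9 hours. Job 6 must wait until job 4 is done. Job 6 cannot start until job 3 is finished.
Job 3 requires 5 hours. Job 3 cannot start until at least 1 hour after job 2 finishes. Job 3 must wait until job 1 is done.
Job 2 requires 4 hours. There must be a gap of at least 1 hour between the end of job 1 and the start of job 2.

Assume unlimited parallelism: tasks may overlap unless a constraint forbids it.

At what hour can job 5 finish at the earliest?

After its own release at hour 1, job 1 can start at hour 1 and finishes at hour 5.
Job 2 waits on job 1 (finishes hour 5, plus 1-hour gap → hour 6), so it starts at hour 6 and finishes at 6 + 4 = hour 10.
For job 5: job 2 (finishes hour 10); job 1 (finishes hour 5). Taking the maximum gives a start of hour 10, and it finishes at 10 + 6 = hour 16.

16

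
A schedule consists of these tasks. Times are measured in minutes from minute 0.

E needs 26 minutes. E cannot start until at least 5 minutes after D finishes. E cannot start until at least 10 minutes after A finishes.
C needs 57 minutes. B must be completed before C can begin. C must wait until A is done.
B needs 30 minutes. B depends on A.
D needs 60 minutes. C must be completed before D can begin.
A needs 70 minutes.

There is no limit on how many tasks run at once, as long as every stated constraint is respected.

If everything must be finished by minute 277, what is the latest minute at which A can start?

29

Nothing follows E; the deadline of minute 277 is its only limit. It must start by 277 − 26 = minute 251.
Since E (must start by minute 251, minus 5-minute gap → minute 246) depends on it, D must finish by minute 246. Backing off its 60-minute duration gives a latest start of minute 186.
C feeds into D (must start by minute 186); so C must finish by minute 186 and therefore start by minute 129.
B feeds into C (must start by minute 129); so B must finish by minute 129 and therefore start by minute 99.
A must finish in time for B (must start by minute 99); C (must start by minute 129); E (must start by minute 251, minus 10-minute gap → minute 241). The tightest is minute 99, so A must start by 99 − 70 = minute 29.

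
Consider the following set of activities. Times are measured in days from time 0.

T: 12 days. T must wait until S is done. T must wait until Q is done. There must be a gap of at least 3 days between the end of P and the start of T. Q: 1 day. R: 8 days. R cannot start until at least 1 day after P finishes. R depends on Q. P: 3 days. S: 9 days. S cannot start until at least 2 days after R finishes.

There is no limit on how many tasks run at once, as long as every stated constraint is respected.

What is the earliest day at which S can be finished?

23

Q can start immediately at day 0; it finishes at day 1.
P can start immediately at day 0; it finishes at day 3.
R has to wait for P (finishes day 3, plus 1-day gap → day 4); Q (finishes day 1). The latest of these is day 4, so R runs day 4 to 4 + 8 = day 12.
After R (finishes day 12, plus 2-day gap → day 14), S can start at day 14 and finishes at day 23.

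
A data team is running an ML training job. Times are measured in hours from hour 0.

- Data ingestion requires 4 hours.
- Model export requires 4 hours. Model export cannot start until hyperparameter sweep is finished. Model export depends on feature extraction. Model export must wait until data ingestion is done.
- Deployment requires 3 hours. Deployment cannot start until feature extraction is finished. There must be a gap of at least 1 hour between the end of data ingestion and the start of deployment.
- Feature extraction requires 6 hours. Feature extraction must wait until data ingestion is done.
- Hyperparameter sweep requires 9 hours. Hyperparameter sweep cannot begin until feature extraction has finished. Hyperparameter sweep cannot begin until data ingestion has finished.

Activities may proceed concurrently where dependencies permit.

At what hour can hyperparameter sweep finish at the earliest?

19

Data ingestion can start immediately at hour 0; it finishes at hour 4.
Feature extraction cannot begin until data ingestion (finishes hour 4). It runs from hour 4 to 4 + 6 = hour 10.
Hyperparameter sweep cannot start until feature extraction (finishes hour 10); data ingestion (finishes hour 4). The controlling bound is hour 10, so hyperparameter sweep finishes at 10 + 9 = hour 19.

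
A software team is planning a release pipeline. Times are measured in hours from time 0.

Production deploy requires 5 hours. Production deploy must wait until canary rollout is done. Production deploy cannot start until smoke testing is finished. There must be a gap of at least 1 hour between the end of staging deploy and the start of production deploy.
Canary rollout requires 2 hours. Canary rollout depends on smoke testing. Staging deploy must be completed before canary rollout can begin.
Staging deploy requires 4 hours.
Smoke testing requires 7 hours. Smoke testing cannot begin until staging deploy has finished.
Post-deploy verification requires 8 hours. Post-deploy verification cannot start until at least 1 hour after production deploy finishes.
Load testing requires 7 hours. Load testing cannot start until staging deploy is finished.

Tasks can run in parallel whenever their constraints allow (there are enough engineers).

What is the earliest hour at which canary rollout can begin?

Nothing blocks staging deploy, so it runs from hour 0 to hour 4.
After staging deploy (finishes hour 4), smoke testing can start at hour 4 and finishes at hour 11.
Canary rollout waits on smoke testing (finishes hour 11); staging deploy (finishes hour 4). The latest of these is hour 11, which is the earliest canary rollout can start.

11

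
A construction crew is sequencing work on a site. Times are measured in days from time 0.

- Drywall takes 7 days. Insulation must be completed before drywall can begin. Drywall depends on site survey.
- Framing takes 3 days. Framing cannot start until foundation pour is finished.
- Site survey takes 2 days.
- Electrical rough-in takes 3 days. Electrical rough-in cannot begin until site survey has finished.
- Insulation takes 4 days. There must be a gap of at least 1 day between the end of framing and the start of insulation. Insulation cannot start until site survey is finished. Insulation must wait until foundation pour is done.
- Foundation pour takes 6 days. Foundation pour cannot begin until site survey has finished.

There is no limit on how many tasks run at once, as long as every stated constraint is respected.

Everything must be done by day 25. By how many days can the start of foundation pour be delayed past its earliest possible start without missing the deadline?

2

Site survey can start immediately at day 0; it finishes at day 2.
Foundation pour cannot begin until site survey (finishes day 2). It runs from day 2 to 2 + 6 = day 8.

Working backward from the deadline:
Nothing follows drywall; the deadline of day 25 is its only limit. It must start by 25 − 7 = day 18.
Insulation must finish before drywall (must start by day 18). With a 4-day duration, insulation must start by 18 − 4 = day 14.
Framing feeds into insulation (must start by day 14, minus 1-day gap → day 13); so framing must finish by day 13 and therefore start by day 10.
Foundation pour feeds framing (must start by day 10); insulation (must start by day 14). Taking the minimum, foundation pour must finish by day 10 and start by 10 − 6 = day 4.
So foundation pour can start as early as day 2 and as late as day 4, giving 4 − 2 = 2 days of slack.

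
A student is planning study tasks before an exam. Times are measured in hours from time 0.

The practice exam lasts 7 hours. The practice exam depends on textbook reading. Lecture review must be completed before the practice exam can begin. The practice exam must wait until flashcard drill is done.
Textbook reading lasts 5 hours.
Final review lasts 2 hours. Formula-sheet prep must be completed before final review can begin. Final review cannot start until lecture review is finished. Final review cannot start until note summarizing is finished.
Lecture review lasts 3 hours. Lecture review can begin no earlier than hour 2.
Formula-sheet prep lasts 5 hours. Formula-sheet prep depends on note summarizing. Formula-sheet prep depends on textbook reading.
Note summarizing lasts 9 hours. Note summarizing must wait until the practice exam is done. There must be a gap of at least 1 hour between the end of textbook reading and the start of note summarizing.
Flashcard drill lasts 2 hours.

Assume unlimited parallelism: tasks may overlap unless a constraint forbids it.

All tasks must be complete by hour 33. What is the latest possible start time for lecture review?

To finish by hour 33, final review (duration 2) must start no later than hour 31.
Formula-sheet prep must finish before final review (must start by hour 31). With a 5-hour duration, formula-sheet prep must start by 31 − 5 = hour 26.
Note summarizing feeds formula-sheet prep (must start by hour 26); final review (must start by hour 31). Taking the minimum, note summarizing must finish by hour 26 and start by 26 − 9 = hour 17.
The practice exam must finish before note summarizing (must start by hour 17). With a 7-hour duration, the practice exam must start by 17 − 7 = hour 10.
Lecture review has several dependents: the practice exam (must start by hour 10); final review (must start by hour 31). The earliest of those limits is hour 10, so lecture review must start by 10 − 3 = hour 7.

7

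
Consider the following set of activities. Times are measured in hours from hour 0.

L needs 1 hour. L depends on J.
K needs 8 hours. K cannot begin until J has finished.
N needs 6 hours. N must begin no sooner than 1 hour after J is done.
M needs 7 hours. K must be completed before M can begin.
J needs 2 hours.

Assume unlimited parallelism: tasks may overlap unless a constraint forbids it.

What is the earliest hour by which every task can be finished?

17

J can start immediately at hour 0; it finishes at hour 2.
N waits on J (finishes hour 2, plus 1-hour gap → hour 3), so it starts at hour 3 and finishes at 3 + 6 = hour 9.
L waits on J (finishes hour 2), so it starts at hour 2 and finishes at 2 + 1 = hour 3.
After J (finishes hour 2), K can start at hour 2 and finishes at hour 10.
After K (finishes hour 10), M can start at hour 10 and finishes at hour 17.
All tasks are finished once the last one completes. Finish times: J at 2, K at 10, L at 3, M at 17, N at 9. The latest is hour 17.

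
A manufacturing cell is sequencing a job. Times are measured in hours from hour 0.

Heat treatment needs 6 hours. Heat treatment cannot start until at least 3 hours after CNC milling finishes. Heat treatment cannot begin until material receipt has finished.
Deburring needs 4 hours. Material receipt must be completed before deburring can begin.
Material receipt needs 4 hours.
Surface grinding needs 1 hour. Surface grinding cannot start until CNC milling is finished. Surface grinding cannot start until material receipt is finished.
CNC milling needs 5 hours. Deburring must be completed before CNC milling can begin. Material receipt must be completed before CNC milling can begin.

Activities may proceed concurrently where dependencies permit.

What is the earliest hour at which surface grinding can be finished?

14

Material receipt has no prerequisites, so it starts at hour 0 and finishes at hour 4.
Deburring cannot begin until material receipt (finishes hour 4). It runs from hour 4 to 4 + 4 = hour 8.
CNC milling has to wait for deburring (finishes hour 8); material receipt (finishes hour 4). The latest of these is hour 8, so CNC milling runs hour 8 to 8 + 5 = hour 13.
For surface grinding: CNC milling (finishes hour 13); material receipt (finishes hour 4). Taking the maximum gives a start of hour 13, and it finishes at 13 + 1 = hour 14.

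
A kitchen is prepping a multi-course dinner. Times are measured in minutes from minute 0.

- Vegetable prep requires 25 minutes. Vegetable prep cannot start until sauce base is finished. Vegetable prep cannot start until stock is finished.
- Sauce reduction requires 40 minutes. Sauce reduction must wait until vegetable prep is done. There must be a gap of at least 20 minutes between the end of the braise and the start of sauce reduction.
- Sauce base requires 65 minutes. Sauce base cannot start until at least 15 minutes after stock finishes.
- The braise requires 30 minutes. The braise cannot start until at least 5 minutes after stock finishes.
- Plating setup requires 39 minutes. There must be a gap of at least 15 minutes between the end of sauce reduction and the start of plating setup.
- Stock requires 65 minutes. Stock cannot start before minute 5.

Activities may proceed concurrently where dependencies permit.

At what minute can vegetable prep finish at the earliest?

175

Stock waits on its own release at minute 5, so it starts at minute 5 and finishes at 5 + 65 = minute 70.
After stock (finishes minute 70, plus 15-minute gap → minute 85), sauce base can start at minute 85 and finishes at minute 150.
Vegetable prep needs all of sauce base (finishes minute 150); stock (finishes minute 70). That puts its earliest start at minute 150; it finishes at 150 + 25 = minute 175.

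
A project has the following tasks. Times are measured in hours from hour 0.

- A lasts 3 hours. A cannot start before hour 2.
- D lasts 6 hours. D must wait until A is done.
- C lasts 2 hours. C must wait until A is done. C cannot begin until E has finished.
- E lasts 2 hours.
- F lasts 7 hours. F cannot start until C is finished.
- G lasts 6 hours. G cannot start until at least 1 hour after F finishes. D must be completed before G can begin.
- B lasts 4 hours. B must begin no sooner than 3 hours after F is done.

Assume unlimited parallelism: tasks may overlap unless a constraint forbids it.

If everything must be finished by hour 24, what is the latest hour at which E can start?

To finish by hour 24, B (duration 4) must start no later than hour 20.
Nothing follows G; the deadline of hour 24 is its only limit. It must start by 24 − 6 = hour 18.
F must finish in time for B (must start by hour 20, minus 3-hour gap → hour 17); G (must start by hour 18, minus 1-hour gap → hour 17). The tightest is hour 17, so F must start by 17 − 7 = hour 10.
C has to be done before F (must start by hour 10). That means finishing by hour 10, i.e. starting by 10 − 2 = hour 8.
E has to be done before C (must start by hour 8). That means finishing by hour 8, i.e. starting by 8 − 2 = hour 6.

6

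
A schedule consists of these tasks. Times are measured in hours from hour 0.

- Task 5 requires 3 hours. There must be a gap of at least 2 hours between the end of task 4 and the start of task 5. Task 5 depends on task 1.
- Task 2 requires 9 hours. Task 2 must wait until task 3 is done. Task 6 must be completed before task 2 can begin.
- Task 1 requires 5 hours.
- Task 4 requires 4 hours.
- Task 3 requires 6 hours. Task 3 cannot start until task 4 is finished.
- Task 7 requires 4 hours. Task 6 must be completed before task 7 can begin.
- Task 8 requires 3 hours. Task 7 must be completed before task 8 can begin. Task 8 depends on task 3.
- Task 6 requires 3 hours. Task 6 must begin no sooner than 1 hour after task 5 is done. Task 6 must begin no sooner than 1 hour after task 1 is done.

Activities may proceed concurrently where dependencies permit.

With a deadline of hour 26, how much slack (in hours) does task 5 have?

4

Task 4 can start immediately at hour 0; it finishes at hour 4.
Task 1 can start immediately at hour 0; it finishes at hour 5.
Task 5 cannot start until task 4 (finishes hour 4, plus 2-hour gap → hour 6); task 1 (finishes hour 5). The controlling bound is hour 6, so task 5 finishes at 6 + 3 = hour 9.

Working backward from the deadline:
Nothing follows task 2; the deadline of hour 26 is its only limit. It must start by 26 − 9 = hour 17.
Task 8 has no dependents, so it just needs to finish by hour 26. Starting by 26 − 3 = hour 23 achieves that.
Since task 8 (must start by hour 23) depends on it, task 7 must finish by hour 23. Backing off its 4-hour duration gives a latest start of hour 19.
Task 6 feeds task 2 (must start by hour 17); task 7 (must start by hour 19). Taking the minimum, task 6 must finish by hour 17 and start by 17 − 3 = hour 14.
Task 5 feeds into task 6 (must start by hour 14, minus 1-hour gap → hour 13); so task 5 must finish by hour 13 and therefore start by hour 10.
So task 5 can start as early as hour 6 and as late as hour 10, giving 10 − 6 = 4 hours of slack.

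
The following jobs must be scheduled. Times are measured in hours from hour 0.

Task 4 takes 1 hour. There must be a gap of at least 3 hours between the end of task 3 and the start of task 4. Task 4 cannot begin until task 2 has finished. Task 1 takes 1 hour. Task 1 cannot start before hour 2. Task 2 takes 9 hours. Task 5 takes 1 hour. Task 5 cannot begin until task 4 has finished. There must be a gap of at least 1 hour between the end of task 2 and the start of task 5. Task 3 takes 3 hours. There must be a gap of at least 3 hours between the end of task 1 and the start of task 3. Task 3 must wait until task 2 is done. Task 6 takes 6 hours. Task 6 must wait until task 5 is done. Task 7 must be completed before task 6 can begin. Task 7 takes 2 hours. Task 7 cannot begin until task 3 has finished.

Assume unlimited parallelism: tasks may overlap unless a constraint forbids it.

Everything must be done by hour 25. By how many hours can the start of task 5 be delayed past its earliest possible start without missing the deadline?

Nothing blocks task 2, so it runs from hour 0 to hour 9.
Task 1 waits on its own release at hour 2, so it starts at hour 2 and finishes at 2 + 1 = hour 3.
Task 3 needs all of task 1 (finishes hour 3, plus 3-hour gap → hour 6); task 2 (finishes hour 9). That puts its earliest start at hour 9; it finishes at 9 + 3 = hour 12.
For task 4: task 3 (finishes hour 12, plus 3-hour gap → hour 15); task 2 (finishes hour 9). Taking the maximum gives a start of hour 15, and it finishes at 15 + 1 = hour 16.
Task 5 cannot start until task 4 (finishes hour 16); task 2 (finishes hour 9, plus 1-hour gap → hour 10). The controlling bound is hour 16, so task 5 finishes at 16 + 1 = hour 17.

Working backward from the deadline:
Task 6 must finish by hour 25; it takes 6 hours, so it must start by 25 − 6 = hour 19.
Task 5 feeds into task 6 (must start by hour 19); so task 5 must finish by hour 19 and therefore start by hour 18.
So task 5 can start as early as hour 16 and as late as hour 18, giving 18 − 16 = 2 hours of slack.

2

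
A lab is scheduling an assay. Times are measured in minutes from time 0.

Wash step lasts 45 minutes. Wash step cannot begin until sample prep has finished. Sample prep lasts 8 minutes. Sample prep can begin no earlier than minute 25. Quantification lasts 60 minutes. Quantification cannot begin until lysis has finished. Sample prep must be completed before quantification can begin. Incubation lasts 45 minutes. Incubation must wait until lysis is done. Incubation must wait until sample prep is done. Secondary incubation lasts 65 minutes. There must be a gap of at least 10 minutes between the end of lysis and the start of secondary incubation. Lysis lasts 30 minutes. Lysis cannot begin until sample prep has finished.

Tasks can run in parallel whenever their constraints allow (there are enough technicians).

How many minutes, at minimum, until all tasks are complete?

138

After its own release at minute 25, sample prep can start at minute 25 and finishes at minute 33.
Wash step cannot begin until sample prep (finishes minute 33). It runs from minute 33 to 33 + 45 = minute 78.
After sample prep (finishes minute 33), lysis can start at minute 33 and finishes at minute 63.
Quantification needs all of lysis (finishes minute 63); sample prep (finishes minute 33). That puts its earliest start at minute 63; it finishes at 63 + 60 = minute 123.
After lysis (finishes minute 63, plus 10-minute gap → minute 73), secondary incubation can start at minute 73 and finishes at minute 138.
Incubation needs all of lysis (finishes minute 63); sample prep (finishes minute 33). That puts its earliest start at minute 63; it finishes at 63 + 45 = minute 108.
All tasks are finished once the last one completes. Finish times: Sample prep at 33, Lysis at 63, Incubation at 108, Wash step at 78, Secondary incubation at 138, Quantification at 123. The latest is minute 138.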